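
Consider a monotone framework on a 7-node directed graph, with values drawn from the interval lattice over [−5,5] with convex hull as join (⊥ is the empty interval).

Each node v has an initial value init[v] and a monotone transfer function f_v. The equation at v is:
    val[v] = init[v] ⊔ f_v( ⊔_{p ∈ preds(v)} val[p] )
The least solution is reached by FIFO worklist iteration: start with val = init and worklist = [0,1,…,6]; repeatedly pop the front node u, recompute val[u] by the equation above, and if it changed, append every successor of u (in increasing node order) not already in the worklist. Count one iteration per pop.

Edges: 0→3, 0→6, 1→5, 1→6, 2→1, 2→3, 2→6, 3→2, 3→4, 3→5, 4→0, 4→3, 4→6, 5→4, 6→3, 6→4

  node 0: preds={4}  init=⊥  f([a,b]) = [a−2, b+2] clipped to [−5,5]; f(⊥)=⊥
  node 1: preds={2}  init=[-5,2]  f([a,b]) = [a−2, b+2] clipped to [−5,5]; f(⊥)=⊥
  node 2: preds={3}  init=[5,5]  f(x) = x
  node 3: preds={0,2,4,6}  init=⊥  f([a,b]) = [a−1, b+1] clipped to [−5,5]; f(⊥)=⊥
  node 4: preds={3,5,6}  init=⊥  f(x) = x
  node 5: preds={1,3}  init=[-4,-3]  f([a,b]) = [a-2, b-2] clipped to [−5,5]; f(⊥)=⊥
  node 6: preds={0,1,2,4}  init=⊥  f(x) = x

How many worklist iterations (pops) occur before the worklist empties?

Trace (19 dequeues):
  [1] u=0 | in ⊥ | out ⊥ | ==
  [2] u=1 | in [5,5] | out [-5,5] | prev [-5,2] | push {}
  [3] u=2 | in ⊥ | out [5,5] | ==
  [4] u=3 | in [5,5] | out [4,5] | prev ⊥ | push {2}
  [5] u=4 | in [-4,5] | out [-4,5] | prev ⊥ | push {0,3}
  [6] u=5 | in [-5,5] | out [-5,3] | prev [-4,-3] | push {4}
  [7] u=6 | in [-5,5] | out [-5,5] | prev ⊥ | push {}
  [8] u=2 | in [4,5] | out [4,5] | prev [5,5] | push {1,6}
  [9] u=0 | in [-4,5] | out [-5,5] | prev ⊥ | push {}
  [10] u=3 | in [-5,5] | out [-5,5] | prev [4,5] | push {2,5}
  [11] u=4 | in [-5,5] | out [-5,5] | prev [-4,5] | push {0,3}
  [12] u=1 | in [4,5] | out [-5,5] | ==
  [13] u=6 | in [-5,5] | out [-5,5] | ==
  [14] u=2 | in [-5,5] | out [-5,5] | prev [4,5] | push {1,6}
  [15] u=5 | in [-5,5] | out [-5,3] | ==
  [16] u=0 | in [-5,5] | out [-5,5] | ==
  [17] u=3 | in [-5,5] | out [-5,5] | ==
  [18] u=1 | in [-5,5] | out [-5,5] | ==
  [19] u=6 | in [-5,5] | out [-5,5] | ==

Converged values:
  [0] [-5,5]
  [1] [-5,5]
  [2] [-5,5]
  [3] [-5,5]
  [4] [-5,5]
  [5] [-5,3]
  [6] [-5,5]

19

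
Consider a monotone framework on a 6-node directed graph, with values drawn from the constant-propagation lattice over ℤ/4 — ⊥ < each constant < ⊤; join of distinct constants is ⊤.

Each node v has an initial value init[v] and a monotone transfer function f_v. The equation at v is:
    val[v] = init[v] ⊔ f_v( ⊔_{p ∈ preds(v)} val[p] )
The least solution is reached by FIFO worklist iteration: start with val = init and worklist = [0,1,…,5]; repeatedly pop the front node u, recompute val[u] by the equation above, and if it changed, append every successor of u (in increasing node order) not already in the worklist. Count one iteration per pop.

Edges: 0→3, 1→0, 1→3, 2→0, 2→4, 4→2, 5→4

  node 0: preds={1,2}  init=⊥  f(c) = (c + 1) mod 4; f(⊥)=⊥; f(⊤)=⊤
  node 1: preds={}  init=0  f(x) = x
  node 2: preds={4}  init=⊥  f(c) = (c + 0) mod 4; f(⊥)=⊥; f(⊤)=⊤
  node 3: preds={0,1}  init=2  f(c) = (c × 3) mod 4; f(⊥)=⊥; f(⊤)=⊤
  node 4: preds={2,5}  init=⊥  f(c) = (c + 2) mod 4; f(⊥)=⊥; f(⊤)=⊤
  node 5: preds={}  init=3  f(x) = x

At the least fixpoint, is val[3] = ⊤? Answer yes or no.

yes

Worklist (13 pops):
  #1 pop 0: in=0 → 1 (was ⊥); enqueue []
  #2 pop 1: in=⊥ → 0 (no change)
  #3 pop 2: in=⊥ → ⊥ (no change)
  #4 pop 3: in=⊤ → ⊤ (was 2); enqueue []
  #5 pop 4: in=3 → 1 (was ⊥); enqueue [2]
  #6 pop 5: in=⊥ → 3 (no change)
  #7 pop 2: in=1 → 1 (was ⊥); enqueue [0,4]
  #8 pop 0: in=⊤ → ⊤ (was 1); enqueue [3]
  #9 pop 4: in=⊤ → ⊤ (was 1); enqueue [2]
  #10 pop 3: in=⊤ → ⊤ (no change)
  #11 pop 2: in=⊤ → ⊤ (was 1); enqueue [0,4]
  #12 pop 0: in=⊤ → ⊤ (no change)
  #13 pop 4: in=⊤ → ⊤ (no change)

Fixpoint:
  val[0] = ⊤
  val[1] = 0
  val[2] = ⊤
  val[3] = ⊤
  val[4] = ⊤
  val[5] = 3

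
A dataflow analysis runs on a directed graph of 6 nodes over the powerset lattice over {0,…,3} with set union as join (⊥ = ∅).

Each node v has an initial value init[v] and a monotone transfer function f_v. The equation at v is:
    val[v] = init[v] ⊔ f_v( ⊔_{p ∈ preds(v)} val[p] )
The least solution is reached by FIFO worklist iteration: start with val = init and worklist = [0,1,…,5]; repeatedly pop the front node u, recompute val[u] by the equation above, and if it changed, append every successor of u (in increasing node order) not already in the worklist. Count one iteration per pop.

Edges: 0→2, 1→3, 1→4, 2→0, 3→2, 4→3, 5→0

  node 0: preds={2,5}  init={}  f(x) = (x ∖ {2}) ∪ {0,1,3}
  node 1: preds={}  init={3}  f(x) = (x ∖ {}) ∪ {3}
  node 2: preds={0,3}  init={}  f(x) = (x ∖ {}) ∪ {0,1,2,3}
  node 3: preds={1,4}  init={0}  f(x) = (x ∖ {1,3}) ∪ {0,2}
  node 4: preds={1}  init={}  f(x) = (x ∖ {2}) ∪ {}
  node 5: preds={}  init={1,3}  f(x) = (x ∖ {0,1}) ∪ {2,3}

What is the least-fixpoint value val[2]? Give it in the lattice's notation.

{0,1,2,3}

Iteration log — 9 steps:
  step 1. node 0  ⊔preds={1,3}  new={0,1,3}  old={}  +wl: 
  step 2. node 1  ⊔preds={}  new={3}  stable
  step 3. node 2  ⊔preds={0,1,3}  new={0,1,2,3}  old={}  +wl: 0
  step 4. node 3  ⊔preds={3}  new={0,2}  old={0}  +wl: 2
  step 5. node 4  ⊔preds={3}  new={3}  old={}  +wl: 3
  step 6. node 5  ⊔preds={}  new={1,2,3}  old={1,3}  +wl: 
  step 7. node 0  ⊔preds={0,1,2,3}  new={0,1,3}  stable
  step 8. node 2  ⊔preds={0,1,2,3}  new={0,1,2,3}  stable
  step 9. node 3  ⊔preds={3}  new={0,2}  stable

Least fixpoint reached:
  node 0: {0,1,3}
  node 1: {3}
  node 2: {0,1,2,3}
  node 3: {0,2}
  node 4: {3}
  node 5: {1,2,3}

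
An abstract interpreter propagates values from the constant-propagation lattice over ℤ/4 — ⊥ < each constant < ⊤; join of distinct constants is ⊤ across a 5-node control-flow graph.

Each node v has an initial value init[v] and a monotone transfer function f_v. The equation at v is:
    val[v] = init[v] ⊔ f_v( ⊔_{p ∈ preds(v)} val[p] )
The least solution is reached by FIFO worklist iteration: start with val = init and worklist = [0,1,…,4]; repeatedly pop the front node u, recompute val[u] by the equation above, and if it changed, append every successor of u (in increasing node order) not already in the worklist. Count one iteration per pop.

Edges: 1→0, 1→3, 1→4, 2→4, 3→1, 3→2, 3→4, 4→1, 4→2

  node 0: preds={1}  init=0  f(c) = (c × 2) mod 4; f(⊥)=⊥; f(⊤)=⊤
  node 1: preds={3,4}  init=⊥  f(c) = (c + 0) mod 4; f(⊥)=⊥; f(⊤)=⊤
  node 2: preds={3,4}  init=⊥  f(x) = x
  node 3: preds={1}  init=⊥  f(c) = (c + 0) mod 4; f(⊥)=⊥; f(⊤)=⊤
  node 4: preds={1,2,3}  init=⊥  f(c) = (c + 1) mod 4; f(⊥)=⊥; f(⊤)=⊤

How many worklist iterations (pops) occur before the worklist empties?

Iteration log — 5 steps:
  step 1. node 0  ⊔preds=⊥  new=0  stable
  step 2. node 1  ⊔preds=⊥  new=⊥  stable
  step 3. node 2  ⊔preds=⊥  new=⊥  stable
  step 4. node 3  ⊔preds=⊥  new=⊥  stable
  step 5. node 4  ⊔preds=⊥  new=⊥  stable

Least fixpoint reached:
  node 0: 0
  node 1: ⊥
  node 2: ⊥
  node 3: ⊥
  node 4: ⊥

5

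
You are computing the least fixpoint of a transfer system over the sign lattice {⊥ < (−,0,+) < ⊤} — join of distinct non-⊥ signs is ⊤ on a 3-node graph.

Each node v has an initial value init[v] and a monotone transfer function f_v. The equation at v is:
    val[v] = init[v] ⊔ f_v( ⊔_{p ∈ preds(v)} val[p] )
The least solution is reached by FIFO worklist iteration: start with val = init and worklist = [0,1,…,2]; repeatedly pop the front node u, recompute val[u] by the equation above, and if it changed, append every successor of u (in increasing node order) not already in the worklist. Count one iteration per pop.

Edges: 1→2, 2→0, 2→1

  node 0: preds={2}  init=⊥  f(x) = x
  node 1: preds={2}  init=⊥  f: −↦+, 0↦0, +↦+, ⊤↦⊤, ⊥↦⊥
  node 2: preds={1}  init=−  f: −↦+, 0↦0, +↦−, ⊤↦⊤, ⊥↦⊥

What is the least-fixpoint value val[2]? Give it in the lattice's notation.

−

Trace (3 dequeues):
  [1] u=0 | in − | out − | prev ⊥ | push {}
  [2] u=1 | in − | out + | prev ⊥ | push {}
  [3] u=2 | in + | out − | ==

Converged values:
  [0] −
  [1] +
  [2] −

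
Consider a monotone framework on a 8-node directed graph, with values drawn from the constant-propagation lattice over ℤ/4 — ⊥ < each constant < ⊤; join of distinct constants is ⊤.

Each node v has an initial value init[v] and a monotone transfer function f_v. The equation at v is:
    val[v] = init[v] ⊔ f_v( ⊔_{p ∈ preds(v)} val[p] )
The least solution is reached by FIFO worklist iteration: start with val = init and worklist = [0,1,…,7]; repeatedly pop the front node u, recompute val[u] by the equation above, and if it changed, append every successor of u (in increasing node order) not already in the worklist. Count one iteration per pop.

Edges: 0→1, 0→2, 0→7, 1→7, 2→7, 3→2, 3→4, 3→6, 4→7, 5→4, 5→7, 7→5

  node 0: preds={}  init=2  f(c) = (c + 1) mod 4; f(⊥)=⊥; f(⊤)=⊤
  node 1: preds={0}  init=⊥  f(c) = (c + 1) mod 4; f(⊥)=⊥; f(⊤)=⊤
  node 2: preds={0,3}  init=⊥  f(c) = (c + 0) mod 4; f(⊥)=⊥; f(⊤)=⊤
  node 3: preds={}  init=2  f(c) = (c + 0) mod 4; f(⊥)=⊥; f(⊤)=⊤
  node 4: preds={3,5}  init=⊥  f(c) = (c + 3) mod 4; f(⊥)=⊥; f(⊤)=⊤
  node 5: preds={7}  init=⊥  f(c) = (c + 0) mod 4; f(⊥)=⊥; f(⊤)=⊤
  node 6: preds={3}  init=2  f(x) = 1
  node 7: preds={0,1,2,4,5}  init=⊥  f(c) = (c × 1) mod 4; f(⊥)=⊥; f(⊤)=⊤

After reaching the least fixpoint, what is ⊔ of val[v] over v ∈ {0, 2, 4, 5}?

⊤

Worklist (11 pops):
  #1 pop 0: in=⊥ → 2 (no change)
  #2 pop 1: in=2 → 3 (was ⊥); enqueue []
  #3 pop 2: in=2 → 2 (was ⊥); enqueue []
  #4 pop 3: in=⊥ → 2 (no change)
  #5 pop 4: in=2 → 1 (was ⊥); enqueue []
  #6 pop 5: in=⊥ → ⊥ (no change)
  #7 pop 6: in=2 → ⊤ (was 2); enqueue []
  #8 pop 7: in=⊤ → ⊤ (was ⊥); enqueue [5]
  #9 pop 5: in=⊤ → ⊤ (was ⊥); enqueue [4,7]
  #10 pop 4: in=⊤ → ⊤ (was 1); enqueue []
  #11 pop 7: in=⊤ → ⊤ (no change)

Fixpoint:
  val[0] = 2
  val[1] = 3
  val[2] = 2
  val[3] = 2
  val[4] = ⊤
  val[5] = ⊤
  val[6] = ⊤
  val[7] = ⊤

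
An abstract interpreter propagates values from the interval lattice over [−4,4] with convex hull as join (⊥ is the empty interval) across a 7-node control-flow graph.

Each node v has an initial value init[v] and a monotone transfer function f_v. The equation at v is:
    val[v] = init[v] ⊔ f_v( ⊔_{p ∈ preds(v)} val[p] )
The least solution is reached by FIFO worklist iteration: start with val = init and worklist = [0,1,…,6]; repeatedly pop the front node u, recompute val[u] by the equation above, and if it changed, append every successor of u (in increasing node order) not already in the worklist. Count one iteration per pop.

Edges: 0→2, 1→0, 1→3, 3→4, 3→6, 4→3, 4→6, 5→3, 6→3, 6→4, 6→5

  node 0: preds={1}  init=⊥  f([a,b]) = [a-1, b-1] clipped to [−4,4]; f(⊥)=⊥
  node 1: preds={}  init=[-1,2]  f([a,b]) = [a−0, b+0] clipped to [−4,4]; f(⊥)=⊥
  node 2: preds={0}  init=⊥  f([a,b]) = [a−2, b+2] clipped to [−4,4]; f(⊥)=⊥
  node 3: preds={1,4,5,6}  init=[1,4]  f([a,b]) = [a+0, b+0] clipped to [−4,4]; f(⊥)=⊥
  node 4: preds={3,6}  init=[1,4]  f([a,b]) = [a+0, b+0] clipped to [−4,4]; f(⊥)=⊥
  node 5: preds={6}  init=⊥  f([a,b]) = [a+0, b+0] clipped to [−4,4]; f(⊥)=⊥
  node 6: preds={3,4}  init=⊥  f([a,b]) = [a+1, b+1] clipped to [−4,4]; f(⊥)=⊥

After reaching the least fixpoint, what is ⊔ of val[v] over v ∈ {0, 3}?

Iteration log — 11 steps:
  step 1. node 0  ⊔preds=[-1,2]  new=[-2,1]  old=⊥  +wl: 
  step 2. node 1  ⊔preds=⊥  new=[-1,2]  stable
  step 3. node 2  ⊔preds=[-2,1]  new=[-4,3]  old=⊥  +wl: 
  step 4. node 3  ⊔preds=[-1,4]  new=[-1,4]  old=[1,4]  +wl: 
  step 5. node 4  ⊔preds=[-1,4]  new=[-1,4]  old=[1,4]  +wl: 3
  step 6. node 5  ⊔preds=⊥  new=⊥  stable
  step 7. node 6  ⊔preds=[-1,4]  new=[0,4]  old=⊥  +wl: 4,5
  step 8. node 3  ⊔preds=[-1,4]  new=[-1,4]  stable
  step 9. node 4  ⊔preds=[-1,4]  new=[-1,4]  stable
  step 10. node 5  ⊔preds=[0,4]  new=[0,4]  old=⊥  +wl: 3
  step 11. node 3  ⊔preds=[-1,4]  new=[-1,4]  stable

Least fixpoint reached:
  node 0: [-2,1]
  node 1: [-1,2]
  node 2: [-4,3]
  node 3: [-1,4]
  node 4: [-1,4]
  node 5: [0,4]
  node 6: [0,4]

[-2,4]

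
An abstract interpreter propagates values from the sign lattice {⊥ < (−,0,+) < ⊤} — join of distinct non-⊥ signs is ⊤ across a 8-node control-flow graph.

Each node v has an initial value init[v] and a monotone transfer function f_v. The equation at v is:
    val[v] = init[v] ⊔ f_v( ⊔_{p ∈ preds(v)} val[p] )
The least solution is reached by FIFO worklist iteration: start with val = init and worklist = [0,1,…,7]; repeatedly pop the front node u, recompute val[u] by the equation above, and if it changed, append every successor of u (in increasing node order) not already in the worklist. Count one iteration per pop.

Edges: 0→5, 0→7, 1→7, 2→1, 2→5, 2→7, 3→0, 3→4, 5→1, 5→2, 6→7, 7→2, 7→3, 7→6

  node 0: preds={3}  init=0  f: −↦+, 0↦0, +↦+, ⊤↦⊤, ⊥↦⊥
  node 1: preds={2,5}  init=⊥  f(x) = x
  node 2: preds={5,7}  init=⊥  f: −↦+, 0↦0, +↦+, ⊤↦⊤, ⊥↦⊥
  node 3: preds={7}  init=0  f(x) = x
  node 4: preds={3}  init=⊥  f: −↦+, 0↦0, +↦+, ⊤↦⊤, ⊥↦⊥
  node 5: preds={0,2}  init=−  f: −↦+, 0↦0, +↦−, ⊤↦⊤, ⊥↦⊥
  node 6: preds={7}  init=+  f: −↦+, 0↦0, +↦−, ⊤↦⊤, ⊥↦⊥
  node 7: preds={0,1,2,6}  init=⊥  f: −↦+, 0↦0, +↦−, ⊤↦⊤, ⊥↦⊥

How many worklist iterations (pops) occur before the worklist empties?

Worklist (19 pops):
  #1 pop 0: in=0 → 0 (no change)
  #2 pop 1: in=− → − (was ⊥); enqueue []
  #3 pop 2: in=− → + (was ⊥); enqueue [1]
  #4 pop 3: in=⊥ → 0 (no change)
  #5 pop 4: in=0 → 0 (was ⊥); enqueue []
  #6 pop 5: in=⊤ → ⊤ (was −); enqueue [2]
  #7 pop 6: in=⊥ → + (no change)
  #8 pop 7: in=⊤ → ⊤ (was ⊥); enqueue [3,6]
  #9 pop 1: in=⊤ → ⊤ (was −); enqueue [7]
  #10 pop 2: in=⊤ → ⊤ (was +); enqueue [1,5]
  #11 pop 3: in=⊤ → ⊤ (was 0); enqueue [0,4]
  #12 pop 6: in=⊤ → ⊤ (was +); enqueue []
  #13 pop 7: in=⊤ → ⊤ (no change)
  #14 pop 1: in=⊤ → ⊤ (no change)
  #15 pop 5: in=⊤ → ⊤ (no change)
  #16 pop 0: in=⊤ → ⊤ (was 0); enqueue [5,7]
  #17 pop 4: in=⊤ → ⊤ (was 0); enqueue []
  #18 pop 5: in=⊤ → ⊤ (no change)
  #19 pop 7: in=⊤ → ⊤ (no change)

Fixpoint:
  val[0] = ⊤
  val[1] = ⊤
  val[2] = ⊤
  val[3] = ⊤
  val[4] = ⊤
  val[5] = ⊤
  val[6] = ⊤
  val[7] = ⊤

19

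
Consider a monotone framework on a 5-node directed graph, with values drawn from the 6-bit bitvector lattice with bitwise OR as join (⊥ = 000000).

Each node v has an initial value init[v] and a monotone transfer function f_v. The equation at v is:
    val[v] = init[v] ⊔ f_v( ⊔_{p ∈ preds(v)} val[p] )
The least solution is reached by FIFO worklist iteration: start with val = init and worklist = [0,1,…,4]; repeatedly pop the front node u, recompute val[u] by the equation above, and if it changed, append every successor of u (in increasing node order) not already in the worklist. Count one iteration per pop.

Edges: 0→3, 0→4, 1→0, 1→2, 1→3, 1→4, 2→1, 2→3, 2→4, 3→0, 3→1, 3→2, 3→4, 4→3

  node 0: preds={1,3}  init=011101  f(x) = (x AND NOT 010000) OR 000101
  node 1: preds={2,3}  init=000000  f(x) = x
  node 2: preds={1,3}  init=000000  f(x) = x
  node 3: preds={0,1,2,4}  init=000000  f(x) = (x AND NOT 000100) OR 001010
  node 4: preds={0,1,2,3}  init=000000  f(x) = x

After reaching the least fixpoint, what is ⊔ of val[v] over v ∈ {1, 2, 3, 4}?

Worklist (12 pops):
  #1 pop 0: in=000000 → 011101 (no change)
  #2 pop 1: in=000000 → 000000 (no change)
  #3 pop 2: in=000000 → 000000 (no change)
  #4 pop 3: in=011101 → 011011 (was 000000); enqueue [0,1,2]
  #5 pop 4: in=011111 → 011111 (was 000000); enqueue [3]
  #6 pop 0: in=011011 → 011111 (was 011101); enqueue [4]
  #7 pop 1: in=011011 → 011011 (was 000000); enqueue [0]
  #8 pop 2: in=011011 → 011011 (was 000000); enqueue [1]
  #9 pop 3: in=011111 → 011011 (no change)
  #10 pop 4: in=011111 → 011111 (no change)
  #11 pop 0: in=011011 → 011111 (no change)
  #12 pop 1: in=011011 → 011011 (no change)

Fixpoint:
  val[0] = 011111
  val[1] = 011011
  val[2] = 011011
  val[3] = 011011
  val[4] = 011111

011111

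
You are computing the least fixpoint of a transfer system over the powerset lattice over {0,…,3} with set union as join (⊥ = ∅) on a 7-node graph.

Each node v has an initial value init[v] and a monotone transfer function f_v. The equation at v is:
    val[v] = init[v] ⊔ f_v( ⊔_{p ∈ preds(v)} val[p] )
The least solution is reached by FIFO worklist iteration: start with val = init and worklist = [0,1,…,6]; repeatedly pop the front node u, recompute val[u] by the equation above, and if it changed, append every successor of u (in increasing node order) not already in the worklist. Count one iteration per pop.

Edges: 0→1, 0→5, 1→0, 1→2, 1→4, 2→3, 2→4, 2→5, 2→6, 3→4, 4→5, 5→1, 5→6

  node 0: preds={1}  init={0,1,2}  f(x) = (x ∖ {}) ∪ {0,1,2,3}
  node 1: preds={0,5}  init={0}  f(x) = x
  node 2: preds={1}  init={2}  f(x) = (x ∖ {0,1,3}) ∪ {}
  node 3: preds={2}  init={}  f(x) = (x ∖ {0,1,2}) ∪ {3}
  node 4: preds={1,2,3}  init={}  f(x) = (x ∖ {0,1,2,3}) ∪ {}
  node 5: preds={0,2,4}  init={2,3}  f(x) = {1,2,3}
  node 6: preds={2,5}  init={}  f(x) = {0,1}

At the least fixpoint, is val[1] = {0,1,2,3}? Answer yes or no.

yes

Iteration log — 9 steps:
  step 1. node 0  ⊔preds={0}  new={0,1,2,3}  old={0,1,2}  +wl: 
  step 2. node 1  ⊔preds={0,1,2,3}  new={0,1,2,3}  old={0}  +wl: 0
  step 3. node 2  ⊔preds={0,1,2,3}  new={2}  stable
  step 4. node 3  ⊔preds={2}  new={3}  old={}  +wl: 
  step 5. node 4  ⊔preds={0,1,2,3}  new={}  stable
  step 6. node 5  ⊔preds={0,1,2,3}  new={1,2,3}  old={2,3}  +wl: 1
  step 7. node 6  ⊔preds={1,2,3}  new={0,1}  old={}  +wl: 
  step 8. node 0  ⊔preds={0,1,2,3}  new={0,1,2,3}  stable
  step 9. node 1  ⊔preds={0,1,2,3}  new={0,1,2,3}  stable

Least fixpoint reached:
  node 0: {0,1,2,3}
  node 1: {0,1,2,3}
  node 2: {2}
  node 3: {3}
  node 4: {}
  node 5: {1,2,3}
  node 6: {0,1}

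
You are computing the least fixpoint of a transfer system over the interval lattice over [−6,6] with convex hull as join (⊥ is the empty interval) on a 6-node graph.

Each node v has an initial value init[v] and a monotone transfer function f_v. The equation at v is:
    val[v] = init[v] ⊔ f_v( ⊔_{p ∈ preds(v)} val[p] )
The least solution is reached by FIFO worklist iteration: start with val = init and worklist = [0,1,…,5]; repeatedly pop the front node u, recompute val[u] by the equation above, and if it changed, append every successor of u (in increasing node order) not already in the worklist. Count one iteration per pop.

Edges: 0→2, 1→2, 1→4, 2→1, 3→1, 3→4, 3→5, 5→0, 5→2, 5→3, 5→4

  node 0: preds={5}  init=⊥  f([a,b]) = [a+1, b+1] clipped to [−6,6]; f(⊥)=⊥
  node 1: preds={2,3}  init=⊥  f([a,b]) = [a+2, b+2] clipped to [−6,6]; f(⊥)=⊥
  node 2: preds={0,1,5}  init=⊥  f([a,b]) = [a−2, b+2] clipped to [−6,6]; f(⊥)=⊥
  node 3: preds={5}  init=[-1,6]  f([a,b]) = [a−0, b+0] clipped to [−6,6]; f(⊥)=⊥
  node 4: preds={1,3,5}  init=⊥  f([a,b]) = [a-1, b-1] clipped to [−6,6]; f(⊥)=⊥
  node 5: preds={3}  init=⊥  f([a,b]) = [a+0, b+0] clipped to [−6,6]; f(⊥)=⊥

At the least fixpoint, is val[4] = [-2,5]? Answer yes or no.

yes

Trace (14 dequeues):
  [1] u=0 | in ⊥ | out ⊥ | ==
  [2] u=1 | in [-1,6] | out [1,6] | prev ⊥ | push {}
  [3] u=2 | in [1,6] | out [-1,6] | prev ⊥ | push {1}
  [4] u=3 | in ⊥ | out [-1,6] | ==
  [5] u=4 | in [-1,6] | out [-2,5] | prev ⊥ | push {}
  [6] u=5 | in [-1,6] | out [-1,6] | prev ⊥ | push {0,2,3,4}
  [7] u=1 | in [-1,6] | out [1,6] | ==
  [8] u=0 | in [-1,6] | out [0,6] | prev ⊥ | push {}
  [9] u=2 | in [-1,6] | out [-3,6] | prev [-1,6] | push {1}
  [10] u=3 | in [-1,6] | out [-1,6] | ==
  [11] u=4 | in [-1,6] | out [-2,5] | ==
  [12] u=1 | in [-3,6] | out [-1,6] | prev [1,6] | push {2,4}
  [13] u=2 | in [-1,6] | out [-3,6] | ==
  [14] u=4 | in [-1,6] | out [-2,5] | ==

Converged values:
  [0] [0,6]
  [1] [-1,6]
  [2] [-3,6]
  [3] [-1,6]
  [4] [-2,5]
  [5] [-1,6]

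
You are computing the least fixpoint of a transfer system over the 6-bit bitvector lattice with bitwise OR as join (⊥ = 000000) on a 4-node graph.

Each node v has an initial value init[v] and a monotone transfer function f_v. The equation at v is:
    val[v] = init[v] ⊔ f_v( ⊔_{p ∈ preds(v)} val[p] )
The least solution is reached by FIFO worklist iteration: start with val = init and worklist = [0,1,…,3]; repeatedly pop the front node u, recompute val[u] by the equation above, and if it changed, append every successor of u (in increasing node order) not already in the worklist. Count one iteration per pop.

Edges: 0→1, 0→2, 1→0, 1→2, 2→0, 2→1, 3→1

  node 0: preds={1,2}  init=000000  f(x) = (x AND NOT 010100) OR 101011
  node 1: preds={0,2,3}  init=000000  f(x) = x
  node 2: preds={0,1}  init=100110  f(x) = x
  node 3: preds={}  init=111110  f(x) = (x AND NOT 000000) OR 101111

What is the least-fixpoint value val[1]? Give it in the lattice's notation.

111111

Trace (6 dequeues):
  [1] u=0 | in 100110 | out 101011 | prev 000000 | push {}
  [2] u=1 | in 111111 | out 111111 | prev 000000 | push {0}
  [3] u=2 | in 111111 | out 111111 | prev 100110 | push {1}
  [4] u=3 | in 000000 | out 111111 | prev 111110 | push {}
  [5] u=0 | in 111111 | out 101011 | ==
  [6] u=1 | in 111111 | out 111111 | ==

Converged values:
  [0] 101011
  [1] 111111
  [2] 111111
  [3] 111111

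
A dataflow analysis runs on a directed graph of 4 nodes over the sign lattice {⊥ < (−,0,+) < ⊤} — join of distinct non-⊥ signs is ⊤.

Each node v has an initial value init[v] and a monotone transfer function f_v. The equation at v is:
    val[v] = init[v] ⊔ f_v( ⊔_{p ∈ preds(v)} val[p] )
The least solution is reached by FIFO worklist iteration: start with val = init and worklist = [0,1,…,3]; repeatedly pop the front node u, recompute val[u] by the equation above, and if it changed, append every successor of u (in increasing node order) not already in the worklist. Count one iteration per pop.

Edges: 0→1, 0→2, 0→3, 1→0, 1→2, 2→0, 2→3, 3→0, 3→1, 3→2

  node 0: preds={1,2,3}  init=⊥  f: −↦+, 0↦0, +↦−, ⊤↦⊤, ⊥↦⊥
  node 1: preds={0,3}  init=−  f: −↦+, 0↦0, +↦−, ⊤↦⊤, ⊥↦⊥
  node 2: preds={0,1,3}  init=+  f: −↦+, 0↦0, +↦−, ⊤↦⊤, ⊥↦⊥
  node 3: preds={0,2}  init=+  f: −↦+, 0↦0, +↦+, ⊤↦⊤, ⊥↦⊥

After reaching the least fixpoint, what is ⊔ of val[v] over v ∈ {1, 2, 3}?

⊤

Trace (7 dequeues):
  [1] u=0 | in ⊤ | out ⊤ | prev ⊥ | push {}
  [2] u=1 | in ⊤ | out ⊤ | prev − | push {0}
  [3] u=2 | in ⊤ | out ⊤ | prev + | push {}
  [4] u=3 | in ⊤ | out ⊤ | prev + | push {1,2}
  [5] u=0 | in ⊤ | out ⊤ | ==
  [6] u=1 | in ⊤ | out ⊤ | ==
  [7] u=2 | in ⊤ | out ⊤ | ==

Converged values:
  [0] ⊤
  [1] ⊤
  [2] ⊤
  [3] ⊤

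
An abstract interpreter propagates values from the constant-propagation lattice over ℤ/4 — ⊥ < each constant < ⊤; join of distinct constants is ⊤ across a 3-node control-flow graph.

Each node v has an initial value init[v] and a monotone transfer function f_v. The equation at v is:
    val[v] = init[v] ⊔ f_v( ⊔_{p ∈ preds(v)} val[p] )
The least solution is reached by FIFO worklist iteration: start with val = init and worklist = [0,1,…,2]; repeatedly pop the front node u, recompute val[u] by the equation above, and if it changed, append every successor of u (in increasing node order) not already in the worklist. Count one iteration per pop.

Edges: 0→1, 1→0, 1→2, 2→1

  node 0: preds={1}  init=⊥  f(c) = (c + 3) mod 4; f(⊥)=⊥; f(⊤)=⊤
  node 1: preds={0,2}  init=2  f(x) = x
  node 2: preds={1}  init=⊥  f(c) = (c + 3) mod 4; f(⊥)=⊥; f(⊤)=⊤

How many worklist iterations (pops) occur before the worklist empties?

5

Iteration log — 5 steps:
  step 1. node 0  ⊔preds=2  new=1  old=⊥  +wl: 
  step 2. node 1  ⊔preds=1  new=⊤  old=2  +wl: 0
  step 3. node 2  ⊔preds=⊤  new=⊤  old=⊥  +wl: 1
  step 4. node 0  ⊔preds=⊤  new=⊤  old=1  +wl: 
  step 5. node 1  ⊔preds=⊤  new=⊤  stable

Least fixpoint reached:
  node 0: ⊤
  node 1: ⊤
  node 2: ⊤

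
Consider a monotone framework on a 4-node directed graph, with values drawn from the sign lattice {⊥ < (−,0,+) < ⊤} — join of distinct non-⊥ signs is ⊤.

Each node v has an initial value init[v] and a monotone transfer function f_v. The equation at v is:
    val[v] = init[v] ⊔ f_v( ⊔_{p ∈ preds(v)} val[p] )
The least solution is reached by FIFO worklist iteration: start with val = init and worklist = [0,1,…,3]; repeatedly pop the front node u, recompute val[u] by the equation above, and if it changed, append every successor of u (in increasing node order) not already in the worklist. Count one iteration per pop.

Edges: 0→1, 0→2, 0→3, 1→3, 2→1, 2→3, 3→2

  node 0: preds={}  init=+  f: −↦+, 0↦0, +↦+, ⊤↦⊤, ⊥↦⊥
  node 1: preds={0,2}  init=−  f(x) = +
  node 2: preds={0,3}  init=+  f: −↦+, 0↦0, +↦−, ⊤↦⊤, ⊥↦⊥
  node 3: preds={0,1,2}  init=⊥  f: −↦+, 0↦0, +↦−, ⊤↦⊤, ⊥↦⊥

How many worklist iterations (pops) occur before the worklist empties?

Iteration log — 6 steps:
  step 1. node 0  ⊔preds=⊥  new=+  stable
  step 2. node 1  ⊔preds=+  new=⊤  old=−  +wl: 
  step 3. node 2  ⊔preds=+  new=⊤  old=+  +wl: 1
  step 4. node 3  ⊔preds=⊤  new=⊤  old=⊥  +wl: 2
  step 5. node 1  ⊔preds=⊤  new=⊤  stable
  step 6. node 2  ⊔preds=⊤  new=⊤  stable

Least fixpoint reached:
  node 0: +
  node 1: ⊤
  node 2: ⊤
  node 3: ⊤

6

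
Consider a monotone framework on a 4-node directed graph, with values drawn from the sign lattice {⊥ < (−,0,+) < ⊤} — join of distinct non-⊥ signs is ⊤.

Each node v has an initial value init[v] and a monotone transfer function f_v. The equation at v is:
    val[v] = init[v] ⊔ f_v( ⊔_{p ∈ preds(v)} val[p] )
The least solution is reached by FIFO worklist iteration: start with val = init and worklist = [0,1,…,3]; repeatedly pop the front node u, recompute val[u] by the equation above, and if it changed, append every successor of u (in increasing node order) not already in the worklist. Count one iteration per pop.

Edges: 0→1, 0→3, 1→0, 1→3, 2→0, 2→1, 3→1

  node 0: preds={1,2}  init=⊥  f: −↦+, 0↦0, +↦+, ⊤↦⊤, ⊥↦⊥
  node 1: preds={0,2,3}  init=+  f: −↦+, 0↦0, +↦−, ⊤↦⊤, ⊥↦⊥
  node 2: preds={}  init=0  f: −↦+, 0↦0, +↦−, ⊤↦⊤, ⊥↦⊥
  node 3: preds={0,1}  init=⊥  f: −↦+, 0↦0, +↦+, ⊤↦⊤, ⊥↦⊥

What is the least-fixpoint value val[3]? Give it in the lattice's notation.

Trace (6 dequeues):
  [1] u=0 | in ⊤ | out ⊤ | prev ⊥ | push {}
  [2] u=1 | in ⊤ | out ⊤ | prev + | push {0}
  [3] u=2 | in ⊥ | out 0 | ==
  [4] u=3 | in ⊤ | out ⊤ | prev ⊥ | push {1}
  [5] u=0 | in ⊤ | out ⊤ | ==
  [6] u=1 | in ⊤ | out ⊤ | ==

Converged values:
  [0] ⊤
  [1] ⊤
  [2] 0
  [3] ⊤

⊤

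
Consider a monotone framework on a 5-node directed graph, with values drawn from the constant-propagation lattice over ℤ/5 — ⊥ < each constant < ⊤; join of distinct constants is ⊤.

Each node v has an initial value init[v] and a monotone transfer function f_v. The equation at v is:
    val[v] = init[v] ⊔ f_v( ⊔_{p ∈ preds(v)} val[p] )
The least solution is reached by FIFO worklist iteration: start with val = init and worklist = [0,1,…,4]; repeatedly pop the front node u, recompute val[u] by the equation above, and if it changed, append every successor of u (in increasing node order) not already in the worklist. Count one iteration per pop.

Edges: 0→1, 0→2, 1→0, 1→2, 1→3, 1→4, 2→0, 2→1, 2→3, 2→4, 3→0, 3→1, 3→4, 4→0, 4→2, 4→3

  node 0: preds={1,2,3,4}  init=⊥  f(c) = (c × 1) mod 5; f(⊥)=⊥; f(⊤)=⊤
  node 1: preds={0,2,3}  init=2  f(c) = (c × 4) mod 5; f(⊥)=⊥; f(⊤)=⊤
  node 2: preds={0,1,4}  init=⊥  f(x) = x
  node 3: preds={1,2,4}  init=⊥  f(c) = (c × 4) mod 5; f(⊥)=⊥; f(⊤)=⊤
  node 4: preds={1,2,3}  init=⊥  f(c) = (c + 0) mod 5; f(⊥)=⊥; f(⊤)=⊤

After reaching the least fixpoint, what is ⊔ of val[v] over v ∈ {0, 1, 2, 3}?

Iteration log — 9 steps:
  step 1. node 0  ⊔preds=2  new=2  old=⊥  +wl: 
  step 2. node 1  ⊔preds=2  new=⊤  old=2  +wl: 0
  step 3. node 2  ⊔preds=⊤  new=⊤  old=⊥  +wl: 1
  step 4. node 3  ⊔preds=⊤  new=⊤  old=⊥  +wl: 
  step 5. node 4  ⊔preds=⊤  new=⊤  old=⊥  +wl: 2,3
  step 6. node 0  ⊔preds=⊤  new=⊤  old=2  +wl: 
  step 7. node 1  ⊔preds=⊤  new=⊤  stable
  step 8. node 2  ⊔preds=⊤  new=⊤  stable
  step 9. node 3  ⊔preds=⊤  new=⊤  stable

Least fixpoint reached:
  node 0: ⊤
  node 1: ⊤
  node 2: ⊤
  node 3: ⊤
  node 4: ⊤

⊤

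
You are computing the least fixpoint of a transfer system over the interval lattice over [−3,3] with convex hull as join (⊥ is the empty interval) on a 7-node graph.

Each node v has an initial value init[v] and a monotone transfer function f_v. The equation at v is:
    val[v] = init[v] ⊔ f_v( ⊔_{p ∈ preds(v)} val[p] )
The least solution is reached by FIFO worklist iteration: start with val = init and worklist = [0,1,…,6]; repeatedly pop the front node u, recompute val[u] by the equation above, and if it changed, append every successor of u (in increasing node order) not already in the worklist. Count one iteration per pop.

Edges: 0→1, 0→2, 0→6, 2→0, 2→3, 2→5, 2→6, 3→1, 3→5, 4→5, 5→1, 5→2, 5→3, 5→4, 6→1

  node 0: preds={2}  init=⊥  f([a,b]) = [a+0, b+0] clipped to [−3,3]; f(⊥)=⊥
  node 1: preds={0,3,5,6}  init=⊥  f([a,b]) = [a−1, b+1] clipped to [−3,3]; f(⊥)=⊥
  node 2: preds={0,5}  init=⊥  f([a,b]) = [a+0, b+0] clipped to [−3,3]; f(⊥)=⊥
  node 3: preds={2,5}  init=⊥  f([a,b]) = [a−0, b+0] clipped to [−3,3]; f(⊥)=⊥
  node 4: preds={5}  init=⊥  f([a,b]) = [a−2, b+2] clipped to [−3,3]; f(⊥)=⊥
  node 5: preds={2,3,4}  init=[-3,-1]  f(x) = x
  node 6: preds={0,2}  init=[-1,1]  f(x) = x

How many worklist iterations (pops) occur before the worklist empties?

Worklist (25 pops):
  #1 pop 0: in=⊥ → ⊥ (no change)
  #2 pop 1: in=[-3,1] → [-3,2] (was ⊥); enqueue []
  #3 pop 2: in=[-3,-1] → [-3,-1] (was ⊥); enqueue [0]
  #4 pop 3: in=[-3,-1] → [-3,-1] (was ⊥); enqueue [1]
  #5 pop 4: in=[-3,-1] → [-3,1] (was ⊥); enqueue []
  #6 pop 5: in=[-3,1] → [-3,1] (was [-3,-1]); enqueue [2,3,4]
  #7 pop 6: in=[-3,-1] → [-3,1] (was [-1,1]); enqueue []
  #8 pop 0: in=[-3,-1] → [-3,-1] (was ⊥); enqueue [6]
  #9 pop 1: in=[-3,1] → [-3,2] (no change)
  #10 pop 2: in=[-3,1] → [-3,1] (was [-3,-1]); enqueue [0,5]
  #11 pop 3: in=[-3,1] → [-3,1] (was [-3,-1]); enqueue [1]
  #12 pop 4: in=[-3,1] → [-3,3] (was [-3,1]); enqueue []
  #13 pop 6: in=[-3,1] → [-3,1] (no change)
  #14 pop 0: in=[-3,1] → [-3,1] (was [-3,-1]); enqueue [2,6]
  #15 pop 5: in=[-3,3] → [-3,3] (was [-3,1]); enqueue [3,4]
  #16 pop 1: in=[-3,3] → [-3,3] (was [-3,2]); enqueue []
  #17 pop 2: in=[-3,3] → [-3,3] (was [-3,1]); enqueue [0,5]
  #18 pop 6: in=[-3,3] → [-3,3] (was [-3,1]); enqueue [1]
  #19 pop 3: in=[-3,3] → [-3,3] (was [-3,1]); enqueue []
  #20 pop 4: in=[-3,3] → [-3,3] (no change)
  #21 pop 0: in=[-3,3] → [-3,3] (was [-3,1]); enqueue [2,6]
  #22 pop 5: in=[-3,3] → [-3,3] (no change)
  #23 pop 1: in=[-3,3] → [-3,3] (no change)
  #24 pop 2: in=[-3,3] → [-3,3] (no change)
  #25 pop 6: in=[-3,3] → [-3,3] (no change)

Fixpoint:
  val[0] = [-3,3]
  val[1] = [-3,3]
  val[2] = [-3,3]
  val[3] = [-3,3]
  val[4] = [-3,3]
  val[5] = [-3,3]
  val[6] = [-3,3]

25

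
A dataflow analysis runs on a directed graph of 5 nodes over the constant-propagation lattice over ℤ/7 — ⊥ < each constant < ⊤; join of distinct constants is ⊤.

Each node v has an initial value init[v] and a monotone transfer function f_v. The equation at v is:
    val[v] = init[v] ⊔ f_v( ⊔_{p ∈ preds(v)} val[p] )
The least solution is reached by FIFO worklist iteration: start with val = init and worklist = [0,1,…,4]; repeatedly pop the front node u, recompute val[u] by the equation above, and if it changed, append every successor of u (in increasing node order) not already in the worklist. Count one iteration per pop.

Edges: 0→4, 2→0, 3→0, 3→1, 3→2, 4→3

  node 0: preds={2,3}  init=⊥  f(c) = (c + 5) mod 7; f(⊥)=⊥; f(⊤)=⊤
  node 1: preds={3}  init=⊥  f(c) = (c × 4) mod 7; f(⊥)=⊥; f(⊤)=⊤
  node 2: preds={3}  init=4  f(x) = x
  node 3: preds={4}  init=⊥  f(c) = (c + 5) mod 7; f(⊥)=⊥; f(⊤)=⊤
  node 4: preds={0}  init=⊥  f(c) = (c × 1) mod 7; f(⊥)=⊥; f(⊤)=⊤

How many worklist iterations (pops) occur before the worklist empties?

Iteration log — 15 steps:
  step 1. node 0  ⊔preds=4  new=2  old=⊥  +wl: 
  step 2. node 1  ⊔preds=⊥  new=⊥  stable
  step 3. node 2  ⊔preds=⊥  new=4  stable
  step 4. node 3  ⊔preds=⊥  new=⊥  stable
  step 5. node 4  ⊔preds=2  new=2  old=⊥  +wl: 3
  step 6. node 3  ⊔preds=2  new=0  old=⊥  +wl: 0,1,2
  step 7. node 0  ⊔preds=⊤  new=⊤  old=2  +wl: 4
  step 8. node 1  ⊔preds=0  new=0  old=⊥  +wl: 
  step 9. node 2  ⊔preds=0  new=⊤  old=4  +wl: 0
  step 10. node 4  ⊔preds=⊤  new=⊤  old=2  +wl: 3
  step 11. node 0  ⊔preds=⊤  new=⊤  stable
  step 12. node 3  ⊔preds=⊤  new=⊤  old=0  +wl: 0,1,2
  step 13. node 0  ⊔preds=⊤  new=⊤  stable
  step 14. node 1  ⊔preds=⊤  new=⊤  old=0  +wl: 
  step 15. node 2  ⊔preds=⊤  new=⊤  stable

Least fixpoint reached:
  node 0: ⊤
  node 1: ⊤
  node 2: ⊤
  node 3: ⊤
  node 4: ⊤

15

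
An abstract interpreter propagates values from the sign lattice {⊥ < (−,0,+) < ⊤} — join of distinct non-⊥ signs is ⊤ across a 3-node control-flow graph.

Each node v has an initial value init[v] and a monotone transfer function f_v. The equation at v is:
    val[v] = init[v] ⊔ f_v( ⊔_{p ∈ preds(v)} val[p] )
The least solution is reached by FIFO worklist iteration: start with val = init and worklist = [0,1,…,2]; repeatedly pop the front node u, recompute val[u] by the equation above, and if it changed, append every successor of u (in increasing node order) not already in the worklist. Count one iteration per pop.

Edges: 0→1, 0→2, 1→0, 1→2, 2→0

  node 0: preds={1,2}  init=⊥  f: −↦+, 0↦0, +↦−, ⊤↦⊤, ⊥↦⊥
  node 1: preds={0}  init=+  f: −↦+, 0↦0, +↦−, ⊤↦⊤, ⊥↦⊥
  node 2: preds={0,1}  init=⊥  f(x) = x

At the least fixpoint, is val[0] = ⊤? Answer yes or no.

yes

Worklist (7 pops):
  #1 pop 0: in=+ → − (was ⊥); enqueue []
  #2 pop 1: in=− → + (no change)
  #3 pop 2: in=⊤ → ⊤ (was ⊥); enqueue [0]
  #4 pop 0: in=⊤ → ⊤ (was −); enqueue [1,2]
  #5 pop 1: in=⊤ → ⊤ (was +); enqueue [0]
  #6 pop 2: in=⊤ → ⊤ (no change)
  #7 pop 0: in=⊤ → ⊤ (no change)

Fixpoint:
  val[0] = ⊤
  val[1] = ⊤
  val[2] = ⊤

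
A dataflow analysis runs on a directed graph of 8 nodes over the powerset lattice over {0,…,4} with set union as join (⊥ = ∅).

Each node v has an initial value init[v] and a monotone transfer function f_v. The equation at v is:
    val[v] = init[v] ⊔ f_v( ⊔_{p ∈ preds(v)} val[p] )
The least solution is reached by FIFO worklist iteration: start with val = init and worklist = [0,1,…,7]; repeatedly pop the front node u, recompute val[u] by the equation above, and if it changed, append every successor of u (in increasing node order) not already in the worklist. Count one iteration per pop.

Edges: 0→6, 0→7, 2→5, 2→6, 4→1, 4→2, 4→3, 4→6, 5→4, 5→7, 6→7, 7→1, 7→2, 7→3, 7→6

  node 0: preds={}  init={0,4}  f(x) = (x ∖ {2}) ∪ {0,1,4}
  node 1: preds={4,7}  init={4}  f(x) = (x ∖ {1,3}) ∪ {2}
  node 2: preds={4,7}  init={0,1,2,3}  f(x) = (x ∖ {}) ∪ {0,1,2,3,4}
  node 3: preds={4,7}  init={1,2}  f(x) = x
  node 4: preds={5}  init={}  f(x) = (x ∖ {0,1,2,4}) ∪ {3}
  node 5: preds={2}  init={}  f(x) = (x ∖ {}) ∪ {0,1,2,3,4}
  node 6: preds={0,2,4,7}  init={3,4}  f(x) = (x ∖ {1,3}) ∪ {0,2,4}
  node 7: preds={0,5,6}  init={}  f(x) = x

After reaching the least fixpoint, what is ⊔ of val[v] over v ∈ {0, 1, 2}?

{0,1,2,3,4}

Worklist (13 pops):
  #1 pop 0: in={} → {0,1,4} (was {0,4}); enqueue []
  #2 pop 1: in={} → {2,4} (was {4}); enqueue []
  #3 pop 2: in={} → {0,1,2,3,4} (was {0,1,2,3}); enqueue []
  #4 pop 3: in={} → {1,2} (no change)
  #5 pop 4: in={} → {3} (was {}); enqueue [1,2,3]
  #6 pop 5: in={0,1,2,3,4} → {0,1,2,3,4} (was {}); enqueue [4]
  #7 pop 6: in={0,1,2,3,4} → {0,2,3,4} (was {3,4}); enqueue []
  #8 pop 7: in={0,1,2,3,4} → {0,1,2,3,4} (was {}); enqueue [6]
  #9 pop 1: in={0,1,2,3,4} → {0,2,4} (was {2,4}); enqueue []
  #10 pop 2: in={0,1,2,3,4} → {0,1,2,3,4} (no change)
  #11 pop 3: in={0,1,2,3,4} → {0,1,2,3,4} (was {1,2}); enqueue []
  #12 pop 4: in={0,1,2,3,4} → {3} (no change)
  #13 pop 6: in={0,1,2,3,4} → {0,2,3,4} (no change)

Fixpoint:
  val[0] = {0,1,4}
  val[1] = {0,2,4}
  val[2] = {0,1,2,3,4}
  val[3] = {0,1,2,3,4}
  val[4] = {3}
  val[5] = {0,1,2,3,4}
  val[6] = {0,2,3,4}
  val[7] = {0,1,2,3,4}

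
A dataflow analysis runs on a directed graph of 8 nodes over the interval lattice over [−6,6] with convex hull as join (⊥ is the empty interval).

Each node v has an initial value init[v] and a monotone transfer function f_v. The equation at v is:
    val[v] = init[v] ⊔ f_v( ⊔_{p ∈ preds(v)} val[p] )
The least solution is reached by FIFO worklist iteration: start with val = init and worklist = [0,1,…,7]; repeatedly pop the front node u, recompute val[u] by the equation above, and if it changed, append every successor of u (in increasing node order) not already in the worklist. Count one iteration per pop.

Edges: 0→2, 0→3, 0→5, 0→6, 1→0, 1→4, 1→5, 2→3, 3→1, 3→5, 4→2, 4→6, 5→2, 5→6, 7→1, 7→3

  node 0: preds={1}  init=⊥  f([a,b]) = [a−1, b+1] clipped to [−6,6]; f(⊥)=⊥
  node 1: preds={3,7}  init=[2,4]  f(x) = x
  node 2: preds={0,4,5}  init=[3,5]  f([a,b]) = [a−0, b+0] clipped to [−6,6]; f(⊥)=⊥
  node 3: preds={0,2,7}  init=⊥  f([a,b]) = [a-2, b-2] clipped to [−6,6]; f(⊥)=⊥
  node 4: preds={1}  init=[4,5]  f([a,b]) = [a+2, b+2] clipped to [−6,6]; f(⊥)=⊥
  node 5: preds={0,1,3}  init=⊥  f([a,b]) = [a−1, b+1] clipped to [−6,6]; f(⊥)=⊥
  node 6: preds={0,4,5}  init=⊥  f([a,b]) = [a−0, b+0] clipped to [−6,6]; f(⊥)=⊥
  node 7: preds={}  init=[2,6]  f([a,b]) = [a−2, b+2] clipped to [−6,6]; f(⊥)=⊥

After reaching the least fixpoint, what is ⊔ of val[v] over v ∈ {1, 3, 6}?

Iteration log — 34 steps:
  step 1. node 0  ⊔preds=[2,4]  new=[1,5]  old=⊥  +wl: 
  step 2. node 1  ⊔preds=[2,6]  new=[2,6]  old=[2,4]  +wl: 0
  step 3. node 2  ⊔preds=[1,5]  new=[1,5]  old=[3,5]  +wl: 
  step 4. node 3  ⊔preds=[1,6]  new=[-1,4]  old=⊥  +wl: 1
  step 5. node 4  ⊔preds=[2,6]  new=[4,6]  old=[4,5]  +wl: 2
  step 6. node 5  ⊔preds=[-1,6]  new=[-2,6]  old=⊥  +wl: 
  step 7. node 6  ⊔preds=[-2,6]  new=[-2,6]  old=⊥  +wl: 
  step 8. node 7  ⊔preds=⊥  new=[2,6]  stable
  step 9. node 0  ⊔preds=[2,6]  new=[1,6]  old=[1,5]  +wl: 3,5,6
  step 10. node 1  ⊔preds=[-1,6]  new=[-1,6]  old=[2,6]  +wl: 0,4
  step 11. node 2  ⊔preds=[-2,6]  new=[-2,6]  old=[1,5]  +wl: 
  step 12. node 3  ⊔preds=[-2,6]  new=[-4,4]  old=[-1,4]  +wl: 1
  step 13. node 5  ⊔preds=[-4,6]  new=[-5,6]  old=[-2,6]  +wl: 2
  step 14. node 6  ⊔preds=[-5,6]  new=[-5,6]  old=[-2,6]  +wl: 
  step 15. node 0  ⊔preds=[-1,6]  new=[-2,6]  old=[1,6]  +wl: 3,5,6
  step 16. node 4  ⊔preds=[-1,6]  new=[1,6]  old=[4,6]  +wl: 
  step 17. node 1  ⊔preds=[-4,6]  new=[-4,6]  old=[-1,6]  +wl: 0,4
  step 18. node 2  ⊔preds=[-5,6]  new=[-5,6]  old=[-2,6]  +wl: 
  step 19. node 3  ⊔preds=[-5,6]  new=[-6,4]  old=[-4,4]  +wl: 1
  step 20. node 5  ⊔preds=[-6,6]  new=[-6,6]  old=[-5,6]  +wl: 2
  step 21. node 6  ⊔preds=[-6,6]  new=[-6,6]  old=[-5,6]  +wl: 
  step 22. node 0  ⊔preds=[-4,6]  new=[-5,6]  old=[-2,6]  +wl: 3,5,6
  step 23. node 4  ⊔preds=[-4,6]  new=[-2,6]  old=[1,6]  +wl: 
  step 24. node 1  ⊔preds=[-6,6]  new=[-6,6]  old=[-4,6]  +wl: 0,4
  step 25. node 2  ⊔preds=[-6,6]  new=[-6,6]  old=[-5,6]  +wl: 
  step 26. node 3  ⊔preds=[-6,6]  new=[-6,4]  stable
  step 27. node 5  ⊔preds=[-6,6]  new=[-6,6]  stable
  step 28. node 6  ⊔preds=[-6,6]  new=[-6,6]  stable
  step 29. node 0  ⊔preds=[-6,6]  new=[-6,6]  old=[-5,6]  +wl: 2,3,5,6
  step 30. node 4  ⊔preds=[-6,6]  new=[-4,6]  old=[-2,6]  +wl: 
  step 31. node 2  ⊔preds=[-6,6]  new=[-6,6]  stable
  step 32. node 3  ⊔preds=[-6,6]  new=[-6,4]  stable
  step 33. node 5  ⊔preds=[-6,6]  new=[-6,6]  stable
  step 34. node 6  ⊔preds=[-6,6]  new=[-6,6]  stable

Least fixpoint reached:
  node 0: [-6,6]
  node 1: [-6,6]
  node 2: [-6,6]
  node 3: [-6,4]
  node 4: [-4,6]
  node 5: [-6,6]
  node 6: [-6,6]
  node 7: [2,6]

[-6,6]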